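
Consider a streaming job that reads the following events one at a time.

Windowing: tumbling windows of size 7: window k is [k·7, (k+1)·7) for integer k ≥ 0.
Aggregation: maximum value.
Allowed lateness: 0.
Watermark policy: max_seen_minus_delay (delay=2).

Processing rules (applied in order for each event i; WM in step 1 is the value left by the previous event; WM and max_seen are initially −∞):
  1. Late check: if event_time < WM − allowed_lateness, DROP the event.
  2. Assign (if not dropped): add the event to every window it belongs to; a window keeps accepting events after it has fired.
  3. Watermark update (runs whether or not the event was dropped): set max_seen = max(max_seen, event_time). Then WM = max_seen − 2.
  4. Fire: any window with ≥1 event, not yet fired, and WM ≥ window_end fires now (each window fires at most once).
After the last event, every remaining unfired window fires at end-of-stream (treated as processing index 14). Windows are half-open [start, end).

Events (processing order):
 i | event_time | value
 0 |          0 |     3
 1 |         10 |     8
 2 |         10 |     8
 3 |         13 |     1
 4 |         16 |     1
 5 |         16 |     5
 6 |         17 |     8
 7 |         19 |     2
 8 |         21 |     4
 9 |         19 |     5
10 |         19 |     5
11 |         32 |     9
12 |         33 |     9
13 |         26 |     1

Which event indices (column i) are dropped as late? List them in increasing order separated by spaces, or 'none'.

13

i=0 t=0 v=3: → [0,7); WM=-2
i=1 t=10 v=8: → [7,14); WM=8; [0,7) fires=3
i=2 t=10 v=8: → [7,14); WM=8
i=3 t=13 v=1: → [7,14); WM=11
i=4 t=16 v=1: → [14,21); WM=14; [7,14) fires=8
i=5 t=16 v=5: → [14,21); WM=14
i=6 t=17 v=8: → [14,21); WM=15
i=7 t=19 v=2: → [14,21); WM=17
i=8 t=21 v=4: → [21,28); WM=19
i=9 t=19 v=5: → [14,21); WM=19
i=10 t=19 v=5: → [14,21); WM=19
i=11 t=32 v=9: → [28,35); WM=30; [14,21) fires=8 [21,28) fires=4
i=12 t=33 v=9: → [28,35); WM=31
i=13 t=26 v=1: DROP (t<31-0); WM=31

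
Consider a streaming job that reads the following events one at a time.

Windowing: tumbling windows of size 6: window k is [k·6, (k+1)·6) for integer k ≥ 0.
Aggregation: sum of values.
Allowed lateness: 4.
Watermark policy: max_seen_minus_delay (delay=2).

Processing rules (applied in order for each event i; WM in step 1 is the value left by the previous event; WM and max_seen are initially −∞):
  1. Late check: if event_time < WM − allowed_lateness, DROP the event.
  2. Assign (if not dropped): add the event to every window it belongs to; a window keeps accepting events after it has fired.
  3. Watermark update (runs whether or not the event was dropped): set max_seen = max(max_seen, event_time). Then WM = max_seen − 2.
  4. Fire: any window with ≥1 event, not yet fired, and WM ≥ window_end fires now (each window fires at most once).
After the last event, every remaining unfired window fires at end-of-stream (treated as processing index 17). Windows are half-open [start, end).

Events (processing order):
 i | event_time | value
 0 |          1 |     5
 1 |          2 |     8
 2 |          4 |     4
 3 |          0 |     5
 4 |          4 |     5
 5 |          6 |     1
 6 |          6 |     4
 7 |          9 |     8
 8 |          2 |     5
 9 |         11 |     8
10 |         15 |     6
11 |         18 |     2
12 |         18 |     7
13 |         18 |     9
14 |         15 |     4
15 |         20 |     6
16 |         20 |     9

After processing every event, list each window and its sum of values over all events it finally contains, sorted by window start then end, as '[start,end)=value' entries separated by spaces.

i=0 t=1 v=5: → [0,6); WM=-1
i=1 t=2 v=8: → [0,6); WM=0
i=2 t=4 v=4: → [0,6); WM=2
i=3 t=0 v=5: → [0,6); WM=2
i=4 t=4 v=5: → [0,6); WM=2
i=5 t=6 v=1: → [6,12); WM=4
i=6 t=6 v=4: → [6,12); WM=4
i=7 t=9 v=8: → [6,12); WM=7; [0,6) fires=27
i=8 t=2 v=5: DROP (t<7-4); WM=7
i=9 t=11 v=8: → [6,12); WM=9
i=10 t=15 v=6: → [12,18); WM=13; [6,12) fires=21
i=11 t=18 v=2: → [18,24); WM=16
i=12 t=18 v=7: → [18,24); WM=16
i=13 t=18 v=9: → [18,24); WM=16
i=14 t=15 v=4: → [12,18); WM=16
i=15 t=20 v=6: → [18,24); WM=18; [12,18) fires=10
i=16 t=20 v=9: → [18,24); WM=18

[0,6)=27 [6,12)=21 [12,18)=10 [18,24)=33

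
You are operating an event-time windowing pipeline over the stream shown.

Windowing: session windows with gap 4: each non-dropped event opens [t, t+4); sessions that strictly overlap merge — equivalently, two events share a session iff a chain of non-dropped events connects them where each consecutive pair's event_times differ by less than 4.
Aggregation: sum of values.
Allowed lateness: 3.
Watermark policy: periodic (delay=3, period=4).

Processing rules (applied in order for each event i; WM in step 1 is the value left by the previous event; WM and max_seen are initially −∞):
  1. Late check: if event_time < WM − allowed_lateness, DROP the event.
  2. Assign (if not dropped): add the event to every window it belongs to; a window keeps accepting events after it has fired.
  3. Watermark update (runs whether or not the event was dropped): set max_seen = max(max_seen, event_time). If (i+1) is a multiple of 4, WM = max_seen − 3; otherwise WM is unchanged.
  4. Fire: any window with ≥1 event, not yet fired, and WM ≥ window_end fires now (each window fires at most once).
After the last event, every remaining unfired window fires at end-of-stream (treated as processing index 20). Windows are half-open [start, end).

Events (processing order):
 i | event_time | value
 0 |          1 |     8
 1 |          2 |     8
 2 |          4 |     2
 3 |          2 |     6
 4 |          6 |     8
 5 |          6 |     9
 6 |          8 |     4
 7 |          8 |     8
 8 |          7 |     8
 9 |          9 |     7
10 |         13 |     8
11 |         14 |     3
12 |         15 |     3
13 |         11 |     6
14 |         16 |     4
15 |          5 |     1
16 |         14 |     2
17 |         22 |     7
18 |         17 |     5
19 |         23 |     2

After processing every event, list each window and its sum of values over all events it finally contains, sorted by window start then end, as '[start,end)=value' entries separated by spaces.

[1,21)=99 [22,27)=9

i=0 t=1 v=8: → [1,5); WM=−∞
i=1 t=2 v=8: → [1,6); WM=−∞
i=2 t=4 v=2: → [1,8); WM=−∞
i=3 t=2 v=6: → [1,8); WM=1
i=4 t=6 v=8: → [1,10); WM=1
i=5 t=6 v=9: → [1,10); WM=1
i=6 t=8 v=4: → [1,12); WM=1
i=7 t=8 v=8: → [1,12); WM=5
i=8 t=7 v=8: → [1,12); WM=5
i=9 t=9 v=7: → [1,13); WM=5
i=10 t=13 v=8: → [13,17); WM=5
i=11 t=14 v=3: → [13,18); WM=11
i=12 t=15 v=3: → [13,19); WM=11
i=13 t=11 v=6: → [1,19); WM=11
i=14 t=16 v=4: → [1,20); WM=11
i=15 t=5 v=1: DROP (t<11-3); WM=13
i=16 t=14 v=2: → [1,20); WM=13
i=17 t=22 v=7: → [22,26); WM=13
i=18 t=17 v=5: → [1,21); WM=13
i=19 t=23 v=2: → [22,27); WM=20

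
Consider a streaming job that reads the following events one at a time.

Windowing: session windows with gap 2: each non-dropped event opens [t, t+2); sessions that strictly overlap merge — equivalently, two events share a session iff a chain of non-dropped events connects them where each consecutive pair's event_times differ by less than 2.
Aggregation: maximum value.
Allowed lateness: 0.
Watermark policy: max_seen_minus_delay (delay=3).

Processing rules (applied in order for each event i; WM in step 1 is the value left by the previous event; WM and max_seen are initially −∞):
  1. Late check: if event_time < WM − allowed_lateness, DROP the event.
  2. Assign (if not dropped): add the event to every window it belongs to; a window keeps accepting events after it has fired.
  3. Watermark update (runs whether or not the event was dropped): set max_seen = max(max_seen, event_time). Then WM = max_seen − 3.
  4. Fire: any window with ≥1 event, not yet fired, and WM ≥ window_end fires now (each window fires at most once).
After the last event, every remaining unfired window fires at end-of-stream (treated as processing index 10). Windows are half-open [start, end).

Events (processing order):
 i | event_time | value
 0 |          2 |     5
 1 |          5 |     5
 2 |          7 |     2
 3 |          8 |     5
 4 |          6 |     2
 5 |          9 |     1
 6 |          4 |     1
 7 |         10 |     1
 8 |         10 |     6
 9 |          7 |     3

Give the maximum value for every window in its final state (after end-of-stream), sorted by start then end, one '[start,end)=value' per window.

i=0 t=2 v=5: → [2,4); WM=-1
i=1 t=5 v=5: → [5,7); WM=2
i=2 t=7 v=2: → [7,9); WM=4
i=3 t=8 v=5: → [7,10); WM=5
i=4 t=6 v=2: → [5,10); WM=5
i=5 t=9 v=1: → [5,11); WM=6
i=6 t=4 v=1: DROP (t<6-0); WM=6
i=7 t=10 v=1: → [5,12); WM=7
i=8 t=10 v=6: → [5,12); WM=7
i=9 t=7 v=3: → [5,12); WM=7

[2,4)=5 [5,12)=6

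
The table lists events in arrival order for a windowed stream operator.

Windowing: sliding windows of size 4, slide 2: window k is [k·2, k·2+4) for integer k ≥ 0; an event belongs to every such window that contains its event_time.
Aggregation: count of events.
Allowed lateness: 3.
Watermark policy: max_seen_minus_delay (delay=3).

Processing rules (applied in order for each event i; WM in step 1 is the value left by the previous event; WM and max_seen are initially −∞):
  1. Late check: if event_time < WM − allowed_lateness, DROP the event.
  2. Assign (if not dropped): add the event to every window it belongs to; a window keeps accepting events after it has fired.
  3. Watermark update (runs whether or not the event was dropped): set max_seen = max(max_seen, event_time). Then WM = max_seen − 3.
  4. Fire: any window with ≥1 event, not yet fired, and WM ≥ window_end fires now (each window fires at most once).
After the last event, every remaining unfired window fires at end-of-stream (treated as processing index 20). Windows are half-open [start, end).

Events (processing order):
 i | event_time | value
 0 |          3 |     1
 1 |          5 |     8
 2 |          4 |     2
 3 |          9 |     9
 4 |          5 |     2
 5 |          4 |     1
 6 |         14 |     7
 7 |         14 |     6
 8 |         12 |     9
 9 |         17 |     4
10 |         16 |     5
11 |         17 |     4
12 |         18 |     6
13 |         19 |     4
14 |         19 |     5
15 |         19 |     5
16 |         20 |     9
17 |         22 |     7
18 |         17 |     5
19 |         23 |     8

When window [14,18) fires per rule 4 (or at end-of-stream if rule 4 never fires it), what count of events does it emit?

5

i=0 t=3 v=1: → [2,6),[0,4); WM=0
i=1 t=5 v=8: → [4,8),[2,6); WM=2
i=2 t=4 v=2: → [4,8),[2,6); WM=2
i=3 t=9 v=9: → [8,12),[6,10); WM=6; [0,4) fires=1 [2,6) fires=3
i=4 t=5 v=2: → [4,8),[2,6); WM=6
i=5 t=4 v=1: → [4,8),[2,6); WM=6
i=6 t=14 v=7: → [14,18),[12,16); WM=11; [4,8) fires=4 [6,10) fires=1
i=7 t=14 v=6: → [14,18),[12,16); WM=11
i=8 t=12 v=9: → [12,16),[10,14); WM=11
i=9 t=17 v=4: → [16,20),[14,18); WM=14; [8,12) fires=1 [10,14) fires=1
i=10 t=16 v=5: → [16,20),[14,18); WM=14
i=11 t=17 v=4: → [16,20),[14,18); WM=14
i=12 t=18 v=6: → [18,22),[16,20); WM=15
i=13 t=19 v=4: → [18,22),[16,20); WM=16; [12,16) fires=3
i=14 t=19 v=5: → [18,22),[16,20); WM=16
i=15 t=19 v=5: → [18,22),[16,20); WM=16
i=16 t=20 v=9: → [20,24),[18,22); WM=17
i=17 t=22 v=7: → [22,26),[20,24); WM=19; [14,18) fires=5
i=18 t=17 v=5: → [16,20),[14,18); WM=19
i=19 t=23 v=8: → [22,26),[20,24); WM=20; [16,20) fires=8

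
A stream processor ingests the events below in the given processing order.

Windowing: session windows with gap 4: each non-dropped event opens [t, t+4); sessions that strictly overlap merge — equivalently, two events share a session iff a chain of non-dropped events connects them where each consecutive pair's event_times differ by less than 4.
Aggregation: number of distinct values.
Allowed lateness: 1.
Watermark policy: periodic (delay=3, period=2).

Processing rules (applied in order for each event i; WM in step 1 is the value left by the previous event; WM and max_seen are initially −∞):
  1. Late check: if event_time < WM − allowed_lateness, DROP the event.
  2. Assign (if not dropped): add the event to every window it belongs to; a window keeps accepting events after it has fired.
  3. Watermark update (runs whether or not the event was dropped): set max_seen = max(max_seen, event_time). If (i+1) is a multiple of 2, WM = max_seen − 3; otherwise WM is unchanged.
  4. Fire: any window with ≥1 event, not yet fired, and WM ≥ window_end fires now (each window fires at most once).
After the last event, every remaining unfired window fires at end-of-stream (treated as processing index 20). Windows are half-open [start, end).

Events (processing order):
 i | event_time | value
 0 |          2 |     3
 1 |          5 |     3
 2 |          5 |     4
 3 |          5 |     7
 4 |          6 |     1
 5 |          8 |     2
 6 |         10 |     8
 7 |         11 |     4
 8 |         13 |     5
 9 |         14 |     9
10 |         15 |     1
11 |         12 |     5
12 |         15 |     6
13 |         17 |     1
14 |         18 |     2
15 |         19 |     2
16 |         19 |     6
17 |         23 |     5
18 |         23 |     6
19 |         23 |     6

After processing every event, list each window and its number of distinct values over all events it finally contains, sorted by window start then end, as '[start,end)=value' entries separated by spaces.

i=0 t=2 v=3: → [2,6); WM=−∞
i=1 t=5 v=3: → [2,9); WM=2
i=2 t=5 v=4: → [2,9); WM=2
i=3 t=5 v=7: → [2,9); WM=2
i=4 t=6 v=1: → [2,10); WM=2
i=5 t=8 v=2: → [2,12); WM=5
i=6 t=10 v=8: → [2,14); WM=5
i=7 t=11 v=4: → [2,15); WM=8
i=8 t=13 v=5: → [2,17); WM=8
i=9 t=14 v=9: → [2,18); WM=11
i=10 t=15 v=1: → [2,19); WM=11
i=11 t=12 v=5: → [2,19); WM=12
i=12 t=15 v=6: → [2,19); WM=12
i=13 t=17 v=1: → [2,21); WM=14
i=14 t=18 v=2: → [2,22); WM=14
i=15 t=19 v=2: → [2,23); WM=16
i=16 t=19 v=6: → [2,23); WM=16
i=17 t=23 v=5: → [23,27); WM=20
i=18 t=23 v=6: → [23,27); WM=20
i=19 t=23 v=6: → [23,27); WM=20

[2,23)=9 [23,27)=2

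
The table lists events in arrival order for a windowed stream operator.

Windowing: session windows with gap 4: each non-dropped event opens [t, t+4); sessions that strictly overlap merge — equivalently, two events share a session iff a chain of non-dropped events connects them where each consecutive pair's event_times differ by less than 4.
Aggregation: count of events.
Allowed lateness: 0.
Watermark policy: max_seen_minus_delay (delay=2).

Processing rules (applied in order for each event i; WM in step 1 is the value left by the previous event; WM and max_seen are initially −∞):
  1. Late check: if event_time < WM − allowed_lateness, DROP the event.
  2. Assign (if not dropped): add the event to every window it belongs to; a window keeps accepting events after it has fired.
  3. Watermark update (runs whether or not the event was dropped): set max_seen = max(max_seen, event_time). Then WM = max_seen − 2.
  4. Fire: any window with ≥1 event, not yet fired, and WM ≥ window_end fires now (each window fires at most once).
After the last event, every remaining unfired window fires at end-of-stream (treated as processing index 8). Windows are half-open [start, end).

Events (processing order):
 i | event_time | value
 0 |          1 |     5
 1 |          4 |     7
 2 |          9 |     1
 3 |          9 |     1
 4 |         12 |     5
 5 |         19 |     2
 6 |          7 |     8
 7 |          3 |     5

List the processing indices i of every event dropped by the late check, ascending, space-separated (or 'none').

i=0 t=1 v=5: → [1,5); WM=-1
i=1 t=4 v=7: → [1,8); WM=2
i=2 t=9 v=1: → [9,13); WM=7
i=3 t=9 v=1: → [9,13); WM=7
i=4 t=12 v=5: → [9,16); WM=10
i=5 t=19 v=2: → [19,23); WM=17
i=6 t=7 v=8: DROP (t<17-0); WM=17
i=7 t=3 v=5: DROP (t<17-0); WM=17

6 7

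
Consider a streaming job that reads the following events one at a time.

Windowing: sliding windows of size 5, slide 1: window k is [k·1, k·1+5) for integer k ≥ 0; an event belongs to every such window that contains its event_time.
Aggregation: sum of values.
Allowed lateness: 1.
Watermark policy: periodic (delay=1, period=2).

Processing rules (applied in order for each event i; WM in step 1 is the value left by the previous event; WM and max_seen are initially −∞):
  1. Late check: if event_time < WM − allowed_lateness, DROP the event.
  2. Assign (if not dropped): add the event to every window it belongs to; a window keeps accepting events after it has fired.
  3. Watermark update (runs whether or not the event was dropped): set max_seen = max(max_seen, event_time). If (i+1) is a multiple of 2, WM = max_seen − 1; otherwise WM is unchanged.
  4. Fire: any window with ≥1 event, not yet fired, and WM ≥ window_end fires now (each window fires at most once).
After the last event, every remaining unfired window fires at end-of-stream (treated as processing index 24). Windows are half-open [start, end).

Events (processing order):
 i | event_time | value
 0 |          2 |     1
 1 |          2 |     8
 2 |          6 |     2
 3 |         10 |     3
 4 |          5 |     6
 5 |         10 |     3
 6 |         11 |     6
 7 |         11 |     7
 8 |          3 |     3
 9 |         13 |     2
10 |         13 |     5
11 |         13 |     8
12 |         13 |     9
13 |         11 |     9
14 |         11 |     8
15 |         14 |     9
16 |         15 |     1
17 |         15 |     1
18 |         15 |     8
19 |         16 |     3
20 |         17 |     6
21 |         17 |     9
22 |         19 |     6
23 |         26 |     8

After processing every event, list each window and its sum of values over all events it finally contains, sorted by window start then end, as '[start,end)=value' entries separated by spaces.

[0,5)=9 [1,6)=9 [2,7)=11 [3,8)=2 [4,9)=2 [5,10)=2 [6,11)=8 [7,12)=36 [8,13)=36 [9,14)=60 [10,15)=69 [11,16)=73 [12,17)=46 [13,18)=61 [14,19)=37 [15,20)=34 [16,21)=24 [17,22)=21 [18,23)=6 [19,24)=6 [22,27)=8 [23,28)=8 [24,29)=8 [25,30)=8 [26,31)=8

i=0 t=2 v=1: → [2,7),[1,6),[0,5); WM=−∞
i=1 t=2 v=8: → [2,7),[1,6),[0,5); WM=1
i=2 t=6 v=2: → [6,11),[5,10),[4,9),[3,8),[2,7); WM=1
i=3 t=10 v=3: → [10,15),[9,14),[8,13),[7,12),[6,11); WM=9; [0,5) fires=9 [1,6) fires=9 [2,7) fires=11 [3,8) fires=2 [4,9) fires=2
i=4 t=5 v=6: DROP (t<9-1); WM=9
i=5 t=10 v=3: → [10,15),[9,14),[8,13),[7,12),[6,11); WM=9
i=6 t=11 v=6: → [11,16),[10,15),[9,14),[8,13),[7,12); WM=9
i=7 t=11 v=7: → [11,16),[10,15),[9,14),[8,13),[7,12); WM=10; [5,10) fires=2
i=8 t=3 v=3: DROP (t<10-1); WM=10
i=9 t=13 v=2: → [13,18),[12,17),[11,16),[10,15),[9,14); WM=12; [6,11) fires=8 [7,12) fires=19
i=10 t=13 v=5: → [13,18),[12,17),[11,16),[10,15),[9,14); WM=12
i=11 t=13 v=8: → [13,18),[12,17),[11,16),[10,15),[9,14); WM=12
i=12 t=13 v=9: → [13,18),[12,17),[11,16),[10,15),[9,14); WM=12
i=13 t=11 v=9: → [11,16),[10,15),[9,14),[8,13),[7,12); WM=12
i=14 t=11 v=8: → [11,16),[10,15),[9,14),[8,13),[7,12); WM=12
i=15 t=14 v=9: → [14,19),[13,18),[12,17),[11,16),[10,15); WM=13; [8,13) fires=36
i=16 t=15 v=1: → [15,20),[14,19),[13,18),[12,17),[11,16); WM=13
i=17 t=15 v=1: → [15,20),[14,19),[13,18),[12,17),[11,16); WM=14; [9,14) fires=60
i=18 t=15 v=8: → [15,20),[14,19),[13,18),[12,17),[11,16); WM=14
i=19 t=16 v=3: → [16,21),[15,20),[14,19),[13,18),[12,17); WM=15; [10,15) fires=69
i=20 t=17 v=6: → [17,22),[16,21),[15,20),[14,19),[13,18); WM=15
i=21 t=17 v=9: → [17,22),[16,21),[15,20),[14,19),[13,18); WM=16; [11,16) fires=73
i=22 t=19 v=6: → [19,24),[18,23),[17,22),[16,21),[15,20); WM=16
i=23 t=26 v=8: → [26,31),[25,30),[24,29),[23,28),[22,27); WM=25; [12,17) fires=46 [13,18) fires=61 [14,19) fires=37 [15,20) fires=34 [16,21) fires=24 [17,22) fires=21 [18,23) fires=6 [19,24) fires=6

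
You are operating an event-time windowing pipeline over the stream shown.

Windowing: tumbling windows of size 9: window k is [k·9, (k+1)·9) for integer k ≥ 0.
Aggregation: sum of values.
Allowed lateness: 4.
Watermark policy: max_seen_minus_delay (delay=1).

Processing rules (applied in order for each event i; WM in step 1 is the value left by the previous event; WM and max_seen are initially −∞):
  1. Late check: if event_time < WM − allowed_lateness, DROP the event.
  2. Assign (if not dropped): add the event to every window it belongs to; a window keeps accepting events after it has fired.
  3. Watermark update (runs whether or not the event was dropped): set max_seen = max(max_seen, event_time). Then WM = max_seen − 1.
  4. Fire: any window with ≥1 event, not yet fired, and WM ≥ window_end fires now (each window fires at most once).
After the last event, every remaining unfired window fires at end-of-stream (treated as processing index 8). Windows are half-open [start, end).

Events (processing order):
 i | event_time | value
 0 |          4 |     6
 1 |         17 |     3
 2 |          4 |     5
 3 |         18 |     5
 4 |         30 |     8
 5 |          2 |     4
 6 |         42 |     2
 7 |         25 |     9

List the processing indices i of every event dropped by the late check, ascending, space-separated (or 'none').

2 5 7

i=0 t=4 v=6: → [0,9); WM=3
i=1 t=17 v=3: → [9,18); WM=16; [0,9) fires=6
i=2 t=4 v=5: DROP (t<16-4); WM=16
i=3 t=18 v=5: → [18,27); WM=17
i=4 t=30 v=8: → [27,36); WM=29; [9,18) fires=3 [18,27) fires=5
i=5 t=2 v=4: DROP (t<29-4); WM=29
i=6 t=42 v=2: → [36,45); WM=41; [27,36) fires=8
i=7 t=25 v=9: DROP (t<41-4); WM=41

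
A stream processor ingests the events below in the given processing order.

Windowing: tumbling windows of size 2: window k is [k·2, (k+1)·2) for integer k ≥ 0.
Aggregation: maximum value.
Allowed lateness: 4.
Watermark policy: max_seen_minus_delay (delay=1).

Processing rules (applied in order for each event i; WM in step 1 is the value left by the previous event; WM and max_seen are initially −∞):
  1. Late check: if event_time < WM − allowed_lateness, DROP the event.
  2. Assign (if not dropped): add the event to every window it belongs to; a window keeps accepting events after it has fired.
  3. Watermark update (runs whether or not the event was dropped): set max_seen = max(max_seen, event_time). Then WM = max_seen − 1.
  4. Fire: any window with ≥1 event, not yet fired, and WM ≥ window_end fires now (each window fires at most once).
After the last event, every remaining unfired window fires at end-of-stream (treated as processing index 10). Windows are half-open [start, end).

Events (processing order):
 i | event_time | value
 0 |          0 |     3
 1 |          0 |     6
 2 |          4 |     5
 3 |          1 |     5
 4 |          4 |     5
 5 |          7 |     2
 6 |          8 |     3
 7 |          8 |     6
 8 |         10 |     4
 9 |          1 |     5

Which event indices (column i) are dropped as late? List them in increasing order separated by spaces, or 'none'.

9

i=0 t=0 v=3: → [0,2); WM=-1
i=1 t=0 v=6: → [0,2); WM=-1
i=2 t=4 v=5: → [4,6); WM=3; [0,2) fires=6
i=3 t=1 v=5: → [0,2); WM=3
i=4 t=4 v=5: → [4,6); WM=3
i=5 t=7 v=2: → [6,8); WM=6; [4,6) fires=5
i=6 t=8 v=3: → [8,10); WM=7
i=7 t=8 v=6: → [8,10); WM=7
i=8 t=10 v=4: → [10,12); WM=9; [6,8) fires=2
i=9 t=1 v=5: DROP (t<9-4); WM=9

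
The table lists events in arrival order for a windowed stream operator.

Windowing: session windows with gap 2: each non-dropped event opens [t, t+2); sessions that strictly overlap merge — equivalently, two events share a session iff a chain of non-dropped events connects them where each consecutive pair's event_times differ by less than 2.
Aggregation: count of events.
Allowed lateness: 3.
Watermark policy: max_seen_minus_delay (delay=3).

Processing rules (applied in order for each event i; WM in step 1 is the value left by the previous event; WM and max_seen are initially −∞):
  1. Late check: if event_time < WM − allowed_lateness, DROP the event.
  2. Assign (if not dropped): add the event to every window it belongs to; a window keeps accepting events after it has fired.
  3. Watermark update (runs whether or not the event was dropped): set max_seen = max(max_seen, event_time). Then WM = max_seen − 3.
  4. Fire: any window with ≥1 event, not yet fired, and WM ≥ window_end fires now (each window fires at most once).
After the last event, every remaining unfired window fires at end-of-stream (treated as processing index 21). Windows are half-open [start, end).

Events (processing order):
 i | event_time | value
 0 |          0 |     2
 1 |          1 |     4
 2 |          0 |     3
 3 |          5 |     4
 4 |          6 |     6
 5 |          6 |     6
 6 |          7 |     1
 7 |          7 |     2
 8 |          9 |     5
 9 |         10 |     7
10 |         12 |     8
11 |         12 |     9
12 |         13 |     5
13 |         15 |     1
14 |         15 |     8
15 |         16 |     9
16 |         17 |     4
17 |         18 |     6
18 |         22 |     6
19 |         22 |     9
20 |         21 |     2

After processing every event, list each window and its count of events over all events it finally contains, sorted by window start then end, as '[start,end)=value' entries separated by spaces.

[0,3)=3 [5,9)=5 [9,12)=2 [12,15)=3 [15,20)=5 [21,24)=3

i=0 t=0 v=2: → [0,2); WM=-3
i=1 t=1 v=4: → [0,3); WM=-2
i=2 t=0 v=3: → [0,3); WM=-2
i=3 t=5 v=4: → [5,7); WM=2
i=4 t=6 v=6: → [5,8); WM=3
i=5 t=6 v=6: → [5,8); WM=3
i=6 t=7 v=1: → [5,9); WM=4
i=7 t=7 v=2: → [5,9); WM=4
i=8 t=9 v=5: → [9,11); WM=6
i=9 t=10 v=7: → [9,12); WM=7
i=10 t=12 v=8: → [12,14); WM=9
i=11 t=12 v=9: → [12,14); WM=9
i=12 t=13 v=5: → [12,15); WM=10
i=13 t=15 v=1: → [15,17); WM=12
i=14 t=15 v=8: → [15,17); WM=12
i=15 t=16 v=9: → [15,18); WM=13
i=16 t=17 v=4: → [15,19); WM=14
i=17 t=18 v=6: → [15,20); WM=15
i=18 t=22 v=6: → [22,24); WM=19
i=19 t=22 v=9: → [22,24); WM=19
i=20 t=21 v=2: → [21,24); WM=19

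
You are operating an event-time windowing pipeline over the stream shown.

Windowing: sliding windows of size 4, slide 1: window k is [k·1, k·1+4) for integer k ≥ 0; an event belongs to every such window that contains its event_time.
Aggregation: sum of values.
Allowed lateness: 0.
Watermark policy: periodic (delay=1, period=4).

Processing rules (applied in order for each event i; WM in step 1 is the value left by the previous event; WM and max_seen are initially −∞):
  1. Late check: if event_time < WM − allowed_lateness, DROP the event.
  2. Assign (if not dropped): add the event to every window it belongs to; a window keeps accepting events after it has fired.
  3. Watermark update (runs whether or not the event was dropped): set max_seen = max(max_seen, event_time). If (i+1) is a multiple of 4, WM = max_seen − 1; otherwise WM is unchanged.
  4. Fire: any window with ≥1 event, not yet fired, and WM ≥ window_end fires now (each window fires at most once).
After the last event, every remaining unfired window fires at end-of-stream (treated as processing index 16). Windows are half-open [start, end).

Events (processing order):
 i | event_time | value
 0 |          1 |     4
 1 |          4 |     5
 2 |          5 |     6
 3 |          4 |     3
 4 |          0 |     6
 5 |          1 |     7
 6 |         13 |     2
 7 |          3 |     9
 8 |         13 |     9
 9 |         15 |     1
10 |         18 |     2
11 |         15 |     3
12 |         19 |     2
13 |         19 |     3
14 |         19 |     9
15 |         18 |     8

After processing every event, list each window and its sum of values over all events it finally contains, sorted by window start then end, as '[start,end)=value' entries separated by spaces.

[0,4)=4 [1,5)=12 [2,6)=14 [3,7)=14 [4,8)=14 [5,9)=6 [10,14)=11 [11,15)=11 [12,16)=15 [13,17)=15 [14,18)=4 [15,19)=14 [16,20)=24 [17,21)=24 [18,22)=24 [19,23)=14

i=0 t=1 v=4: → [1,5),[0,4); WM=−∞
i=1 t=4 v=5: → [4,8),[3,7),[2,6),[1,5); WM=−∞
i=2 t=5 v=6: → [5,9),[4,8),[3,7),[2,6); WM=−∞
i=3 t=4 v=3: → [4,8),[3,7),[2,6),[1,5); WM=4; [0,4) fires=4
i=4 t=0 v=6: DROP (t<4-0); WM=4
i=5 t=1 v=7: DROP (t<4-0); WM=4
i=6 t=13 v=2: → [13,17),[12,16),[11,15),[10,14); WM=4
i=7 t=3 v=9: DROP (t<4-0); WM=12; [1,5) fires=12 [2,6) fires=14 [3,7) fires=14 [4,8) fires=14 [5,9) fires=6
i=8 t=13 v=9: → [13,17),[12,16),[11,15),[10,14); WM=12
i=9 t=15 v=1: → [15,19),[14,18),[13,17),[12,16); WM=12
i=10 t=18 v=2: → [18,22),[17,21),[16,20),[15,19); WM=12
i=11 t=15 v=3: → [15,19),[14,18),[13,17),[12,16); WM=17; [10,14) fires=11 [11,15) fires=11 [12,16) fires=15 [13,17) fires=15
i=12 t=19 v=2: → [19,23),[18,22),[17,21),[16,20); WM=17
i=13 t=19 v=3: → [19,23),[18,22),[17,21),[16,20); WM=17
i=14 t=19 v=9: → [19,23),[18,22),[17,21),[16,20); WM=17
i=15 t=18 v=8: → [18,22),[17,21),[16,20),[15,19); WM=18; [14,18) fires=4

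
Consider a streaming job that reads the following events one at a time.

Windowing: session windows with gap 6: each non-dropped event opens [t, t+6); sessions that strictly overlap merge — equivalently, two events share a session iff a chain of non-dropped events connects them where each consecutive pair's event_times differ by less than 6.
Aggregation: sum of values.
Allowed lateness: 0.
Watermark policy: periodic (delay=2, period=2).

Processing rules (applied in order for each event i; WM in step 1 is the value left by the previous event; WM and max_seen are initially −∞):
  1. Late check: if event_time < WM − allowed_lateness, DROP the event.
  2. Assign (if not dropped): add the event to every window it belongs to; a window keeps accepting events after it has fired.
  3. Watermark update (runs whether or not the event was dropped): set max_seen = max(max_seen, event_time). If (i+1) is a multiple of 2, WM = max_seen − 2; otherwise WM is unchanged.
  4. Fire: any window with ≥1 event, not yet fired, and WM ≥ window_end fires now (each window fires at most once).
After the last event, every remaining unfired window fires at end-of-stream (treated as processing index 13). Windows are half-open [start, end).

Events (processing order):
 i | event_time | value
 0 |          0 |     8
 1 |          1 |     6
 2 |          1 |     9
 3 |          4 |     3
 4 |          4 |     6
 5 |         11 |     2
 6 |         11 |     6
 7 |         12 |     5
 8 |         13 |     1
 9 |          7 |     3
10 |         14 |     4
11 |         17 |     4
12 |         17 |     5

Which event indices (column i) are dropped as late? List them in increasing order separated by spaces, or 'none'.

i=0 t=0 v=8: → [0,6); WM=−∞
i=1 t=1 v=6: → [0,7); WM=-1
i=2 t=1 v=9: → [0,7); WM=-1
i=3 t=4 v=3: → [0,10); WM=2
i=4 t=4 v=6: → [0,10); WM=2
i=5 t=11 v=2: → [11,17); WM=9
i=6 t=11 v=6: → [11,17); WM=9
i=7 t=12 v=5: → [11,18); WM=10
i=8 t=13 v=1: → [11,19); WM=10
i=9 t=7 v=3: DROP (t<10-0); WM=11
i=10 t=14 v=4: → [11,20); WM=11
i=11 t=17 v=4: → [11,23); WM=15
i=12 t=17 v=5: → [11,23); WM=15

9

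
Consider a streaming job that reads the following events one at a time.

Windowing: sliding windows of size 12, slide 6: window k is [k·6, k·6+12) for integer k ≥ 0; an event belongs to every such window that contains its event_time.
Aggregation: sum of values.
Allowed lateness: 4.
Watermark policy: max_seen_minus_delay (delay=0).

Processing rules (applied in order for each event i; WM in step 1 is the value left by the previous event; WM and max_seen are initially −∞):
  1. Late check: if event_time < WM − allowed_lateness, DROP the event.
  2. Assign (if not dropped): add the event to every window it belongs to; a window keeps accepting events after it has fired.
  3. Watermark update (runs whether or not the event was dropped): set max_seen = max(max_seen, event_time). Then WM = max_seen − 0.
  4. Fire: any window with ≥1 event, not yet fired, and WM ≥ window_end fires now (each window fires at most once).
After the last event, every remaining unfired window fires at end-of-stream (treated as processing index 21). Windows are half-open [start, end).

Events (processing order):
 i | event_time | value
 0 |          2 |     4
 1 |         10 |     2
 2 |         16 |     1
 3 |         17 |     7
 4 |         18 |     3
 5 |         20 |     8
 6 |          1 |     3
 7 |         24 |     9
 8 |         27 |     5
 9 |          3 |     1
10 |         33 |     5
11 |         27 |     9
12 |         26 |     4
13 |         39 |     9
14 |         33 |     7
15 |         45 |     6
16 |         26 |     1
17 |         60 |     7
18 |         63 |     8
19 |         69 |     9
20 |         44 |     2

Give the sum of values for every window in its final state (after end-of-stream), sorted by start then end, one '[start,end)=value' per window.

i=0 t=2 v=4: → [0,12); WM=2
i=1 t=10 v=2: → [6,18),[0,12); WM=10
i=2 t=16 v=1: → [12,24),[6,18); WM=16; [0,12) fires=6
i=3 t=17 v=7: → [12,24),[6,18); WM=17
i=4 t=18 v=3: → [18,30),[12,24); WM=18; [6,18) fires=10
i=5 t=20 v=8: → [18,30),[12,24); WM=20
i=6 t=1 v=3: DROP (t<20-4); WM=20
i=7 t=24 v=9: → [24,36),[18,30); WM=24; [12,24) fires=19
i=8 t=27 v=5: → [24,36),[18,30); WM=27
i=9 t=3 v=1: DROP (t<27-4); WM=27
i=10 t=33 v=5: → [30,42),[24,36); WM=33; [18,30) fires=25
i=11 t=27 v=9: DROP (t<33-4); WM=33
i=12 t=26 v=4: DROP (t<33-4); WM=33
i=13 t=39 v=9: → [36,48),[30,42); WM=39; [24,36) fires=19
i=14 t=33 v=7: DROP (t<39-4); WM=39
i=15 t=45 v=6: → [42,54),[36,48); WM=45; [30,42) fires=14
i=16 t=26 v=1: DROP (t<45-4); WM=45
i=17 t=60 v=7: → [60,72),[54,66); WM=60; [36,48) fires=15 [42,54) fires=6
i=18 t=63 v=8: → [60,72),[54,66); WM=63
i=19 t=69 v=9: → [66,78),[60,72); WM=69; [54,66) fires=15
i=20 t=44 v=2: DROP (t<69-4); WM=69

[0,12)=6 [6,18)=10 [12,24)=19 [18,30)=25 [24,36)=19 [30,42)=14 [36,48)=15 [42,54)=6 [54,66)=15 [60,72)=24 [66,78)=9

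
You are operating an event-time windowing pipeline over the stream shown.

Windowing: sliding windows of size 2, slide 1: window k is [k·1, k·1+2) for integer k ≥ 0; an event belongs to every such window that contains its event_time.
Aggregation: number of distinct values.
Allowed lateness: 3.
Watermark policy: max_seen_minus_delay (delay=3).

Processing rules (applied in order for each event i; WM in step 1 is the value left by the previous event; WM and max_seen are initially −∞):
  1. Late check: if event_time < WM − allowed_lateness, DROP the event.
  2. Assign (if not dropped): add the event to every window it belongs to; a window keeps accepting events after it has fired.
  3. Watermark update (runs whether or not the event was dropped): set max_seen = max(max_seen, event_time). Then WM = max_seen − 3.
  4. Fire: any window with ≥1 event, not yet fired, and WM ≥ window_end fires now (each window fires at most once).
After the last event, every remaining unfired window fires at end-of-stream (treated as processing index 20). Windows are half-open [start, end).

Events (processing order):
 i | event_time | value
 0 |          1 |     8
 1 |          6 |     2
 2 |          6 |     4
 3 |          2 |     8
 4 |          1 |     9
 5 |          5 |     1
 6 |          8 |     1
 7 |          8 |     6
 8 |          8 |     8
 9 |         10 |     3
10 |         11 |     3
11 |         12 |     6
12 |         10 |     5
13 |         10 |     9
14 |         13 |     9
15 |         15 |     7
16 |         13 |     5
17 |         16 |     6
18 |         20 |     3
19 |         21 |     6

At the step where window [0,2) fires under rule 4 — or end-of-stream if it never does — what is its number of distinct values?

i=0 t=1 v=8: → [1,3),[0,2); WM=-2
i=1 t=6 v=2: → [6,8),[5,7); WM=3; [0,2) fires=1 [1,3) fires=1
i=2 t=6 v=4: → [6,8),[5,7); WM=3
i=3 t=2 v=8: → [2,4),[1,3); WM=3
i=4 t=1 v=9: → [1,3),[0,2); WM=3
i=5 t=5 v=1: → [5,7),[4,6); WM=3
i=6 t=8 v=1: → [8,10),[7,9); WM=5; [2,4) fires=1
i=7 t=8 v=6: → [8,10),[7,9); WM=5
i=8 t=8 v=8: → [8,10),[7,9); WM=5
i=9 t=10 v=3: → [10,12),[9,11); WM=7; [4,6) fires=1 [5,7) fires=3
i=10 t=11 v=3: → [11,13),[10,12); WM=8; [6,8) fires=2
i=11 t=12 v=6: → [12,14),[11,13); WM=9; [7,9) fires=3
i=12 t=10 v=5: → [10,12),[9,11); WM=9
i=13 t=10 v=9: → [10,12),[9,11); WM=9
i=14 t=13 v=9: → [13,15),[12,14); WM=10; [8,10) fires=3
i=15 t=15 v=7: → [15,17),[14,16); WM=12; [9,11) fires=3 [10,12) fires=3
i=16 t=13 v=5: → [13,15),[12,14); WM=12
i=17 t=16 v=6: → [16,18),[15,17); WM=13; [11,13) fires=2
i=18 t=20 v=3: → [20,22),[19,21); WM=17; [12,14) fires=3 [13,15) fires=2 [14,16) fires=1 [15,17) fires=2
i=19 t=21 v=6: → [21,23),[20,22); WM=18; [16,18) fires=1

1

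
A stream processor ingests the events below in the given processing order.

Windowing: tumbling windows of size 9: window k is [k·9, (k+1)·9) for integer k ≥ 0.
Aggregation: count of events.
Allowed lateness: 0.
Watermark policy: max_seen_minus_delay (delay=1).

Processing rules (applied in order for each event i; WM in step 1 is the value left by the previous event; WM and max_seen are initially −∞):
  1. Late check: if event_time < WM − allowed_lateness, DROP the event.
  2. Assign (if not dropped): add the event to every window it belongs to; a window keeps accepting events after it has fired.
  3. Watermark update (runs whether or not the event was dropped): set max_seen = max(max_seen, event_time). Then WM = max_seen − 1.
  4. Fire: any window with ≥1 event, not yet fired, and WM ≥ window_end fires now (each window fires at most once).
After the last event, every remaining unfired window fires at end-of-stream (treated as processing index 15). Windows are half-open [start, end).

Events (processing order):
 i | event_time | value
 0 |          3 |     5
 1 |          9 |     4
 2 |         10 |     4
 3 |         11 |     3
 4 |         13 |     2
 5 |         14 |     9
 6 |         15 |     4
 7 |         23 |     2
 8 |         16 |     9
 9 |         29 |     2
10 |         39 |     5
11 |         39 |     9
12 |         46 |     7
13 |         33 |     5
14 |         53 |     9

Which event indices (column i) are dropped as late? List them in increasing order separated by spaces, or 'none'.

8 13

i=0 t=3 v=5: → [0,9); WM=2
i=1 t=9 v=4: → [9,18); WM=8
i=2 t=10 v=4: → [9,18); WM=9; [0,9) fires=1
i=3 t=11 v=3: → [9,18); WM=10
i=4 t=13 v=2: → [9,18); WM=12
i=5 t=14 v=9: → [9,18); WM=13
i=6 t=15 v=4: → [9,18); WM=14
i=7 t=23 v=2: → [18,27); WM=22; [9,18) fires=6
i=8 t=16 v=9: DROP (t<22-0); WM=22
i=9 t=29 v=2: → [27,36); WM=28; [18,27) fires=1
i=10 t=39 v=5: → [36,45); WM=38; [27,36) fires=1
i=11 t=39 v=9: → [36,45); WM=38
i=12 t=46 v=7: → [45,54); WM=45; [36,45) fires=2
i=13 t=33 v=5: DROP (t<45-0); WM=45
i=14 t=53 v=9: → [45,54); WM=52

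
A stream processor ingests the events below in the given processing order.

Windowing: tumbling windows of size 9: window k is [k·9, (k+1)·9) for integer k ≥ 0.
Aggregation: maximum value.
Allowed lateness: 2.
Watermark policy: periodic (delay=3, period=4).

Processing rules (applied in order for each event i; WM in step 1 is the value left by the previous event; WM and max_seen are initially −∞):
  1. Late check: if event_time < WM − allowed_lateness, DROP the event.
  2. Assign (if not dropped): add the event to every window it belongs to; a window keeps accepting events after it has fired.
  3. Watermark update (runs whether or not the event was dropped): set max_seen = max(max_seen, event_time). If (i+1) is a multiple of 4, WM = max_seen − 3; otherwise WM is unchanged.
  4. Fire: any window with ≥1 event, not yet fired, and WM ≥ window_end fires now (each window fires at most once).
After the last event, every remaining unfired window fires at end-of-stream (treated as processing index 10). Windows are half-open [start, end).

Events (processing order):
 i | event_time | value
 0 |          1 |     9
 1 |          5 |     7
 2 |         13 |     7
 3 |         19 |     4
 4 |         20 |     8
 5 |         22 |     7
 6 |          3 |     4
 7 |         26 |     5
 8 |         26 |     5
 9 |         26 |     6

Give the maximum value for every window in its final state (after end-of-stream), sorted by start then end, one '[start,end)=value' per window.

[0,9)=9 [9,18)=7 [18,27)=8

i=0 t=1 v=9: → [0,9); WM=−∞
i=1 t=5 v=7: → [0,9); WM=−∞
i=2 t=13 v=7: → [9,18); WM=−∞
i=3 t=19 v=4: → [18,27); WM=16; [0,9) fires=9
i=4 t=20 v=8: → [18,27); WM=16
i=5 t=22 v=7: → [18,27); WM=16
i=6 t=3 v=4: DROP (t<16-2); WM=16
i=7 t=26 v=5: → [18,27); WM=23; [9,18) fires=7
i=8 t=26 v=5: → [18,27); WM=23
i=9 t=26 v=6: → [18,27); WM=23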